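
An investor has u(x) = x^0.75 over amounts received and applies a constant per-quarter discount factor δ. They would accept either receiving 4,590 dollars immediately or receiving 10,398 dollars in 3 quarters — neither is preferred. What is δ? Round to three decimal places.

δ ≈ 0.815

Equating discounted utilities: u(4590) = δ^3·u(10398) ⇒ δ^3 = u(4590)/u(10398).
With u(x) = x^0.75: δ^3 = 4590^0.75/10398^0.75 = (4590/10398)^0.75 = 0.54156.
So δ = 0.54156^(1/3) ≈ 0.815.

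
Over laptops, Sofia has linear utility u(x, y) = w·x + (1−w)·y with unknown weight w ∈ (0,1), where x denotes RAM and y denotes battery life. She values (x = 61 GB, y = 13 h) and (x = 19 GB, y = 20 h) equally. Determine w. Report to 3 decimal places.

w = 0.143

Indifference: w·61 + (1−w)·13 = w·19 + (1−w)·20.
Rearranging, 42·w − 7·(1−w) = 0.
The marginal rate of substitution is 7/42, so w = 7/(42+7) = 0.143.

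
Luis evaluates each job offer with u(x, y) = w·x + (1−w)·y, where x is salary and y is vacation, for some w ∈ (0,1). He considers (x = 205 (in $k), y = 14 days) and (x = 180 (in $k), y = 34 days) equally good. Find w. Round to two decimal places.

Indifference: w·205 + (1−w)·14 = w·180 + (1−w)·34.
Collecting terms: w·25 = (1−w)·20.
So w/(1−w) = 20/25 = 0.8000, giving w = 20/(25+20) = 0.44.

w = 0.44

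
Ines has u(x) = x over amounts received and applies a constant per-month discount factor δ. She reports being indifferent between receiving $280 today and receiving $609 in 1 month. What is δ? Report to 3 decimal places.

The payoff in 1 month is discounted by δ, so u(280) = δ·u(609) and δ = u(280)/u(609).
With u(x) = x: δ = 280/609 = 0.45977.

δ ≈ 0.460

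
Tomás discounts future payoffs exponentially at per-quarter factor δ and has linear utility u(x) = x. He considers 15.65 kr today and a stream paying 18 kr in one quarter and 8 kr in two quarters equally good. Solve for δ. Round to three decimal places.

The stream is worth 18δ + 8δ² today, so 18δ + 8δ² = 15.65.
Rearranged: 8δ² + 18δ − 15.65 = 0.
The positive root is δ = [−18 + √(18² + 4·8·15.65)] / (2·8) = (−18 + 28.719)/16 ≈ 0.670.

δ ≈ 0.670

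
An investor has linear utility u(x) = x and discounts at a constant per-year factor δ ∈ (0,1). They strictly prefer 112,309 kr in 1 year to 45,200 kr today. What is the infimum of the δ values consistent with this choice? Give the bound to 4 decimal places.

The preference means 45200 < δ·112309.
Dividing through by 112309 gives δ > 0.40246.

δ > 0.4025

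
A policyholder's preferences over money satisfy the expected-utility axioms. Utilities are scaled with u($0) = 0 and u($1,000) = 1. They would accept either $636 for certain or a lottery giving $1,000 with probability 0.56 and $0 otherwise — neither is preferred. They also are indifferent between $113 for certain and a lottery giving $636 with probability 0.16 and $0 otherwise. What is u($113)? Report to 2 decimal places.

The first gamble pins u($636): it must equal 0.56·1 + 0.44·0 = 0.56.
The second indifference gives u($113) = 0.16·u($636) + 0.84·u($0) = 0.16·0.56 + 0.84·0.00 = 0.0896.

0.09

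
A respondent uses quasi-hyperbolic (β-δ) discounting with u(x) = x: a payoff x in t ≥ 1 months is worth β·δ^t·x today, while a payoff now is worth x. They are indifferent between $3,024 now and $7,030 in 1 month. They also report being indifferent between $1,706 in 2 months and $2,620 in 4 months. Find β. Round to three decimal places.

From the later pair, β·δ^2·1706 = β·δ^4·2620; dividing through, δ^2 = 1706/2620 = 0.65115, so δ = 0.80694.
Substituting δ into 3024 = β·δ·7030: β = 3024/(5672.757) ≈ 0.533.

β ≈ 0.533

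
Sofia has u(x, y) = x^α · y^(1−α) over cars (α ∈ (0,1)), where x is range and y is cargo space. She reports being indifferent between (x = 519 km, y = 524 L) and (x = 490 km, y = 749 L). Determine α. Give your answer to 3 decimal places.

Indifference: 519^α · 524^(1−α) = 490^α · 749^(1−α).
(519/490)^α = (749/524)^(1−α); take logs: α·ln(519/490) = (1−α)·ln(749/524), i.e. α·0.057498 = (1−α)·0.357247.
With A = 0.057498 and B = 0.357247: α·A = (1−α)·B, so α = B/(A+B) = 0.357247/0.414745 ≈ 0.861.

α ≈ 0.861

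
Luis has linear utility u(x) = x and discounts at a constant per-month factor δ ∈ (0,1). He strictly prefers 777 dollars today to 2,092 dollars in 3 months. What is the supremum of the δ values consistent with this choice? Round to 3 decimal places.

The preference means 777 > δ^3·2092.
So δ^3 < 777/2092 = 0.37141; taking the cube root of both positive sides preserves the inequality.
δ < 0.37141^(1/3) = 0.719.

δ < 0.719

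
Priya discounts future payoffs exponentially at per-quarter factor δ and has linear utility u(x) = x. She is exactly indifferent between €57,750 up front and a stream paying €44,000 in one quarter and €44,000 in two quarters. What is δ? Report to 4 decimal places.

Equating present values: 57750 = 44000δ + 44000δ².
Rearranged: 44000δ² + 44000δ − 57750 = 0.
The positive root is δ = [−44000 + √(44000² + 4·44000·57750)] / (2·44000) = (−44000 + 110000.000)/88000 ≈ 0.7500.

δ ≈ 0.7500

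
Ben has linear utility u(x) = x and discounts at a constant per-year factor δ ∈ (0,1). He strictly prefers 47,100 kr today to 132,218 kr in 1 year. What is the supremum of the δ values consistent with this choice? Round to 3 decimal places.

Comparing present values: 47100 > δ·132218.
So δ < 47100/132218 = 0.35623.

δ < 0.356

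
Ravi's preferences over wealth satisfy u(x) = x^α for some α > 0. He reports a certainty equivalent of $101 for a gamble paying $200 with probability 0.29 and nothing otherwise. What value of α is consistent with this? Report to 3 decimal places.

EU(lottery) = 0.29·200^α + 0.71·0 = 0.29·200^α.
Indifference: 101^α = 0.29·200^α, so (101/200)^α = 0.29.
Taking logs: α·ln(101/200) = ln(0.29), so α = -1.237874 / -0.683197 ≈ 1.812.

α ≈ 1.812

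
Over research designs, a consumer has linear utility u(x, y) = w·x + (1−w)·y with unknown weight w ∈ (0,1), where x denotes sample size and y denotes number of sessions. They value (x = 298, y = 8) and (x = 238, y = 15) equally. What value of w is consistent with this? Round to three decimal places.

w = 0.104

Indifference: w·298 + (1−w)·8 = w·238 + (1−w)·15.
w·(298−238) = (1−w)·(15−8), i.e. w·60 = (1−w)·7.
So w/(1−w) = 7/60 = 0.1167, giving w = 7/(60+7) = 0.104.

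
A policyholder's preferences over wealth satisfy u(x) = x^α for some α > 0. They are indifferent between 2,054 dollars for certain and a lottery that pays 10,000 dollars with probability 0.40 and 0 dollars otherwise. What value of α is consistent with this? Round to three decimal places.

EU(lottery) = 0.40·10000^α + 0.60·0 = 0.40·10000^α.
Indifference: 2054^α = 0.40·10000^α, so (2054/10000)^α = 0.40.
α = ln(0.40) / ln(2054/10000) = -0.916291/-1.582796 ≈ 0.579.

α ≈ 0.579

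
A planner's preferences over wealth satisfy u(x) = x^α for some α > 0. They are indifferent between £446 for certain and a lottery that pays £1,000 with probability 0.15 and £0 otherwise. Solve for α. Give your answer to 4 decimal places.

α ≈ 2.3496

EU(lottery) = 0.15·1000^α + 0.85·0 = 0.15·1000^α.
Setting u(446) equal to that: 446^α = 0.15·1000^α ⇒ (446/1000)^α = 0.15.
α = ln(0.15) / ln(446/1000) = -1.8971200/-0.8074363 ≈ 2.3496.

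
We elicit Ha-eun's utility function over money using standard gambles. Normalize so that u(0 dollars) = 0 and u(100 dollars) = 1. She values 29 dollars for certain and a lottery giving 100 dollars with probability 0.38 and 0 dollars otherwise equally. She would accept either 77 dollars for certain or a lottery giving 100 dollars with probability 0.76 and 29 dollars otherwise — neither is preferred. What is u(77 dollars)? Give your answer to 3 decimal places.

0.851

The first gamble pins u(29 dollars): it must equal 0.38·1 + 0.62·0 = 0.38.
Then u(77 dollars) = 0.76·u(100 dollars) + 0.24·u(29 dollars) = 0.76·1.00 + 0.24·0.38 = 0.8512.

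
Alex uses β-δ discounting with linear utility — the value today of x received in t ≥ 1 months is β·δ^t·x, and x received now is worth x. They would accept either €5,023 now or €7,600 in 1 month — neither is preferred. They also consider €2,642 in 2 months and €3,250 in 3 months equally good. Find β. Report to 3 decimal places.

β ≈ 0.813

The second indifference involves only future payoffs, so β cancels: β·δ^2·2642 = β·δ^3·3250, giving δ = 2642/3250 = 0.81292.
Substituting δ into 5023 = β·δ·7600: β = 5023/(6178.215) ≈ 0.813.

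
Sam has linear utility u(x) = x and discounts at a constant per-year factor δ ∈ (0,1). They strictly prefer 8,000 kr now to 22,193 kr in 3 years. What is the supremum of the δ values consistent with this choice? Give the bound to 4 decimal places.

Comparing present values: 8000 > δ^3·22193.
Hence δ^3 < 8000/22193 = 0.36047, and x ↦ x^(1/3) is increasing on (0,∞).
δ < 0.36047^(1/3) = 0.7117.

δ < 0.7117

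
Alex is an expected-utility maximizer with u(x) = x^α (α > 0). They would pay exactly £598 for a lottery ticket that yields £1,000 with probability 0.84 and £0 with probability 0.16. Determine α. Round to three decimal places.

The lottery's expected utility is 0.84·u(1000) + 0.16·u(0) = 0.84·1000^α (since u(0) = 0 for α > 0).
Equating: 598^α = 0.84·1000^α, i.e. 0.5980^α = 0.84.
Take logs: α = ln 0.84 / ln(598/1000) ≈ 0.33910.

α ≈ 0.339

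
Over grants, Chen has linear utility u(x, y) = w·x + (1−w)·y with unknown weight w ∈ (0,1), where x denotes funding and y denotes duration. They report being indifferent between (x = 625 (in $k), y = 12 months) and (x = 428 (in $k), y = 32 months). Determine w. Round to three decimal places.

Equating utilities: w·625 + (1−w)·12 = w·428 + (1−w)·32.
w·(625−428) = (1−w)·(32−12), i.e. w·197 = (1−w)·20.
Hence w = 20/(197+20) = 20/217 = 0.092.

w = 0.092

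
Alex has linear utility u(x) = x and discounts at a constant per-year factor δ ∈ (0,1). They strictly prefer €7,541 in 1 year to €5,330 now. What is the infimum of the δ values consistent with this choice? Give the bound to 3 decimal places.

δ > 0.707

Under u(x) = x this choice says 5330 < δ·7541.
So δ > 5330/7541 = 0.70680.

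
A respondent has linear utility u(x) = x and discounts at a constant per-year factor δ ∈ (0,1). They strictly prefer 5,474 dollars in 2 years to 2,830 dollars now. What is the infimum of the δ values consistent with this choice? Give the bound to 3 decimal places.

The preference means 2830 < δ^2·5474.
Hence δ^2 > 2830/5474 = 0.51699, and x ↦ x^(1/2) is increasing on (0,∞).
δ > 0.51699^(1/2) = 0.719.

δ > 0.719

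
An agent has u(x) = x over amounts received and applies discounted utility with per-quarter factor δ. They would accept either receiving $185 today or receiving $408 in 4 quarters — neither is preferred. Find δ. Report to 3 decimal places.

δ ≈ 0.821

Equating discounted utilities: u(185) = δ^4·u(408) ⇒ δ^4 = u(185)/u(408).
With u(x) = x: δ^4 = 185/408 = 0.45343.
So δ = 0.45343^(1/4) ≈ 0.821.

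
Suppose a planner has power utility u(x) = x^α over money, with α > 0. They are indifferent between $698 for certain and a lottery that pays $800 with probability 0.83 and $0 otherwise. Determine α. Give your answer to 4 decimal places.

α ≈ 1.3661

Since u(0) = 0, the lottery's EU is 0.83·800^α.
Setting u(698) equal to that: 698^α = 0.83·800^α ⇒ (698/800)^α = 0.83.
α = ln(0.83) / ln(698/800) = -0.1863296/-0.1363926 ≈ 1.3661.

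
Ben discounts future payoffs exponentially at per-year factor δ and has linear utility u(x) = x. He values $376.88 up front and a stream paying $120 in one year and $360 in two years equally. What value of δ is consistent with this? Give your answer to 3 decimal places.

δ ≈ 0.870

The stream is worth 120δ + 360δ² today, so 120δ + 360δ² = 376.88.
That is, 360δ² + 120δ − 376.88 = 0, a quadratic in δ.
By the quadratic formula (taking the positive root), δ = (−120 + √557107.20) / 720 ≈ 0.870.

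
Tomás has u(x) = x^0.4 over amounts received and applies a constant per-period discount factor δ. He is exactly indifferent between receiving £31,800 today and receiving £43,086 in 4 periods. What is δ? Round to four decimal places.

δ ≈ 0.9701

Indifference means u(31800) = δ^4 · u(43086), so δ^4 = u(31800)/u(43086).
Since u(x) = x^0.4, δ^4 = (31800/43086)^0.4 = 0.73806^0.4 = 0.88560.
Hence δ = (0.88560)^(1/4) = 0.970083.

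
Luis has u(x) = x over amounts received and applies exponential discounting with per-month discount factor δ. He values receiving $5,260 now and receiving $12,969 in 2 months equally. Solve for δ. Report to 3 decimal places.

Indifference means u(5260) = δ^2 · u(12969), so δ^2 = u(5260)/u(12969).
With u(x) = x: δ^2 = 5260/12969 = 0.40558.
Taking the square root: δ = 0.40558^(1/2) ≈ 0.637.

δ ≈ 0.637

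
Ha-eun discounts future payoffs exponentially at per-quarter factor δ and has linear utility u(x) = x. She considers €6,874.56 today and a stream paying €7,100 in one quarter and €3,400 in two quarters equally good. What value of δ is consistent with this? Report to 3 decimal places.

Equating present values: 6874.56 = 7100δ + 3400δ².
That is, 3400δ² + 7100δ − 6874.56 = 0, a quadratic in δ.
The positive root is δ = [−7100 + √(7100² + 4·3400·6874.56)] / (2·3400) = (−7100 + 11996.000)/6800 ≈ 0.720.

δ ≈ 0.720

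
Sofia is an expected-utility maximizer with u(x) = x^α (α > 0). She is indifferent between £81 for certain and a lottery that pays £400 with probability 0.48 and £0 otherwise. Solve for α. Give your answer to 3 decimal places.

Since u(0) = 0, the lottery's EU is 0.48·400^α.
Setting u(81) equal to that: 81^α = 0.48·400^α ⇒ (81/400)^α = 0.48.
α = ln(0.48) / ln(81/400) = -0.733969/-1.597015 ≈ 0.460.

α ≈ 0.460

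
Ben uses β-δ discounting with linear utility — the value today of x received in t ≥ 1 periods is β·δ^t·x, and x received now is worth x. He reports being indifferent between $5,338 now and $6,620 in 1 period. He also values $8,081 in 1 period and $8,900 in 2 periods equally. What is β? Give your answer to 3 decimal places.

From the later pair, β·δ^1·8081 = β·δ^2·8900; dividing through, δ = 8081/8900 = 0.90798.
Substituting δ into 5338 = β·δ·6620: β = 5338/(6010.811) ≈ 0.888.

β ≈ 0.888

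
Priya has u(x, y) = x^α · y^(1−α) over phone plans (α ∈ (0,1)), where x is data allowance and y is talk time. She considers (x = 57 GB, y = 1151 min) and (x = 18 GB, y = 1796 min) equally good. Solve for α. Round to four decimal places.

α ≈ 0.2785

Set the two utilities equal: 57^α·1151^(1−α) = 18^α·1796^(1−α).
(57/18)^α = (1796/1151)^(1−α); take logs: α·ln(57/18) = (1−α)·ln(1796/1151), i.e. α·1.1526795 = (1−α)·0.4449308.
Thus α·(1.5976103) = 0.4449308, so α = 0.4449308/1.5976103 ≈ 0.2785.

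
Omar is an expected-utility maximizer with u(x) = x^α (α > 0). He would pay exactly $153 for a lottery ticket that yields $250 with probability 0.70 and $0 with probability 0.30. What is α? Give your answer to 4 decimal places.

α ≈ 0.7264

EU(lottery) = 0.70·250^α + 0.30·0 = 0.70·250^α.
Indifference: 153^α = 0.70·250^α, so (153/250)^α = 0.70.
α = ln(0.70) / ln(153/250) = -0.3566749/-0.4910230 ≈ 0.7264.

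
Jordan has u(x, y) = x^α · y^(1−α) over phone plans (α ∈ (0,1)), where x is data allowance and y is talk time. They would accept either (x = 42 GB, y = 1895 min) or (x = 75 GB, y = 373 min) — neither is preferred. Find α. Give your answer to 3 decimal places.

α ≈ 0.737

Set the two utilities equal: 42^α·1895^(1−α) = 75^α·373^(1−α).
Taking logs: α·ln 42 + (1−α)·ln 1895 = α·ln 75 + (1−α)·ln 373, i.e. α·-0.579818 = (1−α)·-1.625396.
Thus α·(-2.205214) = -1.625396, so α = -1.625396/-2.205214 ≈ 0.737.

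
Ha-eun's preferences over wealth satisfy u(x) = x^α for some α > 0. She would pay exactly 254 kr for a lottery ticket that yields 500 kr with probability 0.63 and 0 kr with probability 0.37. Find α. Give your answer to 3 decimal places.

The lottery's expected utility is 0.63·u(500) + 0.37·u(0) = 0.63·500^α (since u(0) = 0 for α > 0).
Equating: 254^α = 0.63·500^α, i.e. 0.5080^α = 0.63.
Taking logs: α·ln(254/500) = ln(0.63), so α = -0.462035 / -0.677274 ≈ 0.682.

α ≈ 0.682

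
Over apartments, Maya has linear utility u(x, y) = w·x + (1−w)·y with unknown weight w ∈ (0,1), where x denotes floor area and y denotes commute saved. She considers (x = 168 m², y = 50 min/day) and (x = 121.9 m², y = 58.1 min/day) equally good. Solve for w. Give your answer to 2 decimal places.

Indifference: w·168 + (1−w)·50 = w·121.9 + (1−w)·58.1.
w·(168−121.9) = (1−w)·(58.1−50), i.e. w·46.1 = (1−w)·8.1.
The marginal rate of substitution is 8.1/46.1, so w = 8.1/(46.1+8.1) = 0.15.

w = 0.15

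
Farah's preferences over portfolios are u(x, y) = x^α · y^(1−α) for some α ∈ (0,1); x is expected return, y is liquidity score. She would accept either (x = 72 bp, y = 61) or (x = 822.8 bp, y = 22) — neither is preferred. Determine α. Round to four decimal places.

Indifference: 72^α · 61^(1−α) = 822.8^α · 22^(1−α).
(72/822.8)^α = (22/61)^(1−α); take logs: α·ln(72/822.8) = (1−α)·ln(22/61), i.e. α·-2.4360470 = (1−α)·-1.0198314.
So α/(1−α) = (-1.0198314)/(-2.4360470) = 0.4186419, and α = 0.4186419/1.4186419 ≈ 0.2951.

α ≈ 0.2951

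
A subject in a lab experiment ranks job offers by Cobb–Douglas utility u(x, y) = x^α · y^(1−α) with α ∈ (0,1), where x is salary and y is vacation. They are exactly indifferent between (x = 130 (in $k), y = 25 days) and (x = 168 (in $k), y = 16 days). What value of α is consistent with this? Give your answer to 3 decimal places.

Set the two utilities equal: 130^α·25^(1−α) = 168^α·16^(1−α).
Rearrange to (130/168)^α = (16/25)^(1−α) and take logs: α·-0.256430 = (1−α)·-0.446287.
With A = -0.256430 and B = -0.446287: α·A = (1−α)·B, so α = B/(A+B) = -0.446287/-0.702717 ≈ 0.635.

α ≈ 0.635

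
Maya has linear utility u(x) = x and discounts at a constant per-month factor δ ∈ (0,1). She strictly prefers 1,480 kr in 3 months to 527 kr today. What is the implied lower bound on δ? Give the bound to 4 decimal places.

Comparing present values: 527 < δ^3·1480.
Hence δ^3 > 527/1480 = 0.35608, and x ↦ x^(1/3) is increasing on (0,∞).
δ > (527/1480)^(1/3) ≈ 0.7088.

δ > 0.7088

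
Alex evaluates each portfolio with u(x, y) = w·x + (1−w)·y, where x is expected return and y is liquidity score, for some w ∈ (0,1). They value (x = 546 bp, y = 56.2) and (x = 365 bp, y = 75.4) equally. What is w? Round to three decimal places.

w = 0.096

Equating utilities: w·546 + (1−w)·56.2 = w·365 + (1−w)·75.4.
Rearranging, 181·w − 19.2·(1−w) = 0.
The marginal rate of substitution is 19.2/181, so w = 19.2/(181+19.2) = 0.096.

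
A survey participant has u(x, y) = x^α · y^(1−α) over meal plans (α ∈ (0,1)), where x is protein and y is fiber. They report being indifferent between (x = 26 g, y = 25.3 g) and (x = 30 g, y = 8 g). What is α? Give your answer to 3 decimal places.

α ≈ 0.889

Set the two utilities equal: 26^α·25.3^(1−α) = 30^α·8^(1−α).
(26/30)^α = (8/25.3)^(1−α); take logs: α·ln(26/30) = (1−α)·ln(8/25.3), i.e. α·-0.143101 = (1−α)·-1.151363.
So α/(1−α) = (-1.151363)/(-0.143101) = 8.045807, and α = 8.045807/9.045807 ≈ 0.889.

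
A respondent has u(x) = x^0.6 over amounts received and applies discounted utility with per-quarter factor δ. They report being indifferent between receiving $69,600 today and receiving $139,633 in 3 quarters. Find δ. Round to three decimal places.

δ ≈ 0.870

Equating discounted utilities: u(69600) = δ^3·u(139633) ⇒ δ^3 = u(69600)/u(139633).
Since u(x) = x^0.6, δ^3 = (69600/139633)^0.6 = 0.49845^0.6 = 0.65853.
So δ = 0.65853^(1/3) ≈ 0.870.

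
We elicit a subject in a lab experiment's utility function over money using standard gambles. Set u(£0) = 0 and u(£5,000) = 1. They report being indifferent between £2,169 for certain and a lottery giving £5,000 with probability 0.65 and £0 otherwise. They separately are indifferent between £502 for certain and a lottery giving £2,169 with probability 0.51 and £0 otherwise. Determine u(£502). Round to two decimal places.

0.33

From the first indifference, u(£2,169) = 0.65·u(£5,000) + 0.35·u(£0) = 0.65·1 + 0.35·0 = 0.65.
The second indifference gives u(£502) = 0.51·u(£2,169) + 0.49·u(£0) = 0.51·0.65 + 0.49·0.00 = 0.3315.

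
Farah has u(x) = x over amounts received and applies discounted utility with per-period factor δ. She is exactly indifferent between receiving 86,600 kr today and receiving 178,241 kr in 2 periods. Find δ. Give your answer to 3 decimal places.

δ ≈ 0.697

Indifference means u(86600) = δ^2 · u(178241), so δ^2 = u(86600)/u(178241).
With u(x) = x: δ^2 = 86600/178241 = 0.48586.
Taking the square root: δ = 0.48586^(1/2) ≈ 0.697.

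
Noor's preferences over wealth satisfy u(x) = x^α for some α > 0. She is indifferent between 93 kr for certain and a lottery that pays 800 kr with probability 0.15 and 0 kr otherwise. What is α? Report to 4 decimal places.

The lottery's expected utility is 0.15·u(800) + 0.85·u(0) = 0.15·800^α (since u(0) = 0 for α > 0).
Setting u(93) equal to that: 93^α = 0.15·800^α ⇒ (93/800)^α = 0.15.
Take logs: α = ln 0.15 / ln(93/800) ≈ 0.881556.

α ≈ 0.8816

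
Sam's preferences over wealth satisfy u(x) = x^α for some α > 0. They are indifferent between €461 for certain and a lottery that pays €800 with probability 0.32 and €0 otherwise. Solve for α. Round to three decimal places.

The lottery's expected utility is 0.32·u(800) + 0.68·u(0) = 0.32·800^α (since u(0) = 0 for α > 0).
Equating: 461^α = 0.32·800^α, i.e. 0.5763^α = 0.32.
α = ln(0.32) / ln(461/800) = -1.139434/-0.551214 ≈ 2.067.

α ≈ 2.067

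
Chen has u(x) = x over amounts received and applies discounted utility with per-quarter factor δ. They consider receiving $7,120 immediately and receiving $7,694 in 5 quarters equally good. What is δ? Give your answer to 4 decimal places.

The payoff in 5 quarters is discounted by δ^5, so u(7120) = δ^5·u(7694) and δ^5 = u(7120)/u(7694).
With u(x) = x: δ^5 = 7120/7694 = 0.92540.
Taking the 5th root: δ = 0.92540^(1/5) ≈ 0.9846.

δ ≈ 0.9846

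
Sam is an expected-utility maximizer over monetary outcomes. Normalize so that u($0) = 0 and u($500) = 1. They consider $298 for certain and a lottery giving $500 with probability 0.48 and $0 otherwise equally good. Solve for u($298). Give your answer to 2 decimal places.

The indifference gives u($298) = 0.48·u($500) + 0.52·u($0) = 0.48·1 + 0.52·0 = 0.48.

0.48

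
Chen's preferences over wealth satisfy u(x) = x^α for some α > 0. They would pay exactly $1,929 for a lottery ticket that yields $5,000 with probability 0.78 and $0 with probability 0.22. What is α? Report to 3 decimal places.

α ≈ 0.261

The lottery's expected utility is 0.78·u(5000) + 0.22·u(0) = 0.78·5000^α (since u(0) = 0 for α > 0).
Indifference: 1929^α = 0.78·5000^α, so (1929/5000)^α = 0.78.
Take logs: α = ln 0.78 / ln(1929/5000) ≈ 0.26087.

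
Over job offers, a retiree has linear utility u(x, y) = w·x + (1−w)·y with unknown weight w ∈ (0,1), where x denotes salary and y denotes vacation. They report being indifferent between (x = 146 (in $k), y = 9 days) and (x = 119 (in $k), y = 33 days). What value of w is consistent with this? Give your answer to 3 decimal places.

w = 0.471

Equating utilities: w·146 + (1−w)·9 = w·119 + (1−w)·33.
Collecting terms: w·27 = (1−w)·24.
Hence w = 24/(27+24) = 24/51 = 0.471.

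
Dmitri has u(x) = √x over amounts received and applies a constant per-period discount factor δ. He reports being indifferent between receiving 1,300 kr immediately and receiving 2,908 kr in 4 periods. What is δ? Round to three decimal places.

δ ≈ 0.904

The payoff in 4 periods is discounted by δ^4, so u(1300) = δ^4·u(2908) and δ^4 = u(1300)/u(2908).
Since u(x) = √x, δ^4 = √(1300/2908) = 0.66861.
Hence δ = (0.66861)^(1/4) = 0.90426.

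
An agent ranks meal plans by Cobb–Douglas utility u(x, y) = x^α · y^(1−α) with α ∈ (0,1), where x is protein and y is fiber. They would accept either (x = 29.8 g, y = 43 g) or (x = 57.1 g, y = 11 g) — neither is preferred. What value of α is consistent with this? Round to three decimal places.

α ≈ 0.677

Set the two utilities equal: 29.8^α·43^(1−α) = 57.1^α·11^(1−α).
(29.8/57.1)^α = (11/43)^(1−α); take logs: α·ln(29.8/57.1) = (1−α)·ln(11/43), i.e. α·-0.650296 = (1−α)·-1.363305.
With A = -0.650296 and B = -1.363305: α·A = (1−α)·B, so α = B/(A+B) = -1.363305/-2.013601 ≈ 0.677.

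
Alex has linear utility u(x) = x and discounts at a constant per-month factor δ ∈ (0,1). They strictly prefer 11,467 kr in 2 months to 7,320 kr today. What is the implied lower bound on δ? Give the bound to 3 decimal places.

Under u(x) = x this choice says 7320 < δ^2·11467.
Dividing by 11467: δ^2 > 0.63835. Both sides are positive, so the square root keeps the direction.
δ > (7320/11467)^(1/2) ≈ 0.799.

δ > 0.799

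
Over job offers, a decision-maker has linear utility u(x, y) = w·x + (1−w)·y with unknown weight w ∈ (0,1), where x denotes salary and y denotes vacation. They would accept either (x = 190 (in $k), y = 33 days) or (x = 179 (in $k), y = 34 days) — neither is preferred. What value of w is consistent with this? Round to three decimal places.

w = 0.083

u(190,33) = u(179,34) means w·190 + (1−w)·33 = w·179 + (1−w)·34.
Collecting terms: w·11 = (1−w)·1.
The marginal rate of substitution is 1/11, so w = 1/(11+1) = 0.083.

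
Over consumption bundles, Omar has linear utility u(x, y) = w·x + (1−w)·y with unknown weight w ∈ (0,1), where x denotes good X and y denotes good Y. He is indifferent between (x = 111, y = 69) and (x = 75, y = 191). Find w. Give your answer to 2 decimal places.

w = 0.77

Indifference: w·111 + (1−w)·69 = w·75 + (1−w)·191.
Rearranging, 36·w − 122·(1−w) = 0.
So w/(1−w) = 122/36 = 3.3889, giving w = 122/(36+122) = 0.77.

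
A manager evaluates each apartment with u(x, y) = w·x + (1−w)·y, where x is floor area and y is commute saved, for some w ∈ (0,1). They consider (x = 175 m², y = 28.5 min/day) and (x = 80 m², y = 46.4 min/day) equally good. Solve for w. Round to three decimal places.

u(175,28.5) = u(80,46.4) means w·175 + (1−w)·28.5 = w·80 + (1−w)·46.4.
Rearranging, 95·w − 17.9·(1−w) = 0.
Hence w = 17.9/(95+17.9) = 17.9/112.9 = 0.159.

w = 0.159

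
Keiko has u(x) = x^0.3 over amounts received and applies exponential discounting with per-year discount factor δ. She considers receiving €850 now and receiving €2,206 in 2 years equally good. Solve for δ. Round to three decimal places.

Equating discounted utilities: u(850) = δ^2·u(2206) ⇒ δ^2 = u(850)/u(2206).
With u(x) = x^0.3: δ^2 = 850^0.3/2206^0.3 = (850/2206)^0.3 = 0.75118.
So δ = 0.75118^(1/2) ≈ 0.867.

δ ≈ 0.867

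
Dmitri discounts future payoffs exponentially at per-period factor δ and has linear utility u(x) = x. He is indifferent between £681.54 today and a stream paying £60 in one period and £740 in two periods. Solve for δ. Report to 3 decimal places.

δ ≈ 0.920

Present value of the stream is 60·δ + 740·δ². Indifference gives 60δ + 740δ² = 681.54.
So 740δ² + 60δ − 681.54 = 0.
δ = (−60 + √(60² + 4·740·681.54)) / (2·740) = (−60 + √2020958.40) / 1480 ≈ 0.920.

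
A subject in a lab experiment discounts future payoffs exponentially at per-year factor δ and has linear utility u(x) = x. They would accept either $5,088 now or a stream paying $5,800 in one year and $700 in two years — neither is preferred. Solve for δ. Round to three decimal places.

δ ≈ 0.800

Equating present values: 5088 = 5800δ + 700δ².
So 700δ² + 5800δ − 5088 = 0.
The positive root is δ = [−5800 + √(5800² + 4·700·5088)] / (2·700) = (−5800 + 6920.000)/1400 ≈ 0.800.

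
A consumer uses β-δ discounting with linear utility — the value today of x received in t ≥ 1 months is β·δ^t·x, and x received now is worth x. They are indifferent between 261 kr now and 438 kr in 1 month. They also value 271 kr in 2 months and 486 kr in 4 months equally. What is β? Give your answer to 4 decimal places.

From the later pair, β·δ^2·271 = β·δ^4·486; dividing through, δ^2 = 271/486 = 0.55761, so δ = 0.74674.
The first indifference: 261 = β·δ·438, so β = 261/(δ·438) = 261/(0.74674·438) ≈ 0.7980.

β ≈ 0.7980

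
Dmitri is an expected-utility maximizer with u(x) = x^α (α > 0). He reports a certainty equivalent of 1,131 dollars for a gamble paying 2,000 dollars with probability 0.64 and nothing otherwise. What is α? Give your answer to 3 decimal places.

EU(lottery) = 0.64·2000^α + 0.36·0 = 0.64·2000^α.
Indifference: 1131^α = 0.64·2000^α, so (1131/2000)^α = 0.64.
α = ln(0.64) / ln(1131/2000) = -0.446287/-0.570045 ≈ 0.783.

α ≈ 0.783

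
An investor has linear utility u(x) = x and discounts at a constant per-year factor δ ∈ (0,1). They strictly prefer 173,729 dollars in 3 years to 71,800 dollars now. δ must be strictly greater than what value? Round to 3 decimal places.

δ > 0.745

Comparing present values: 71800 < δ^3·173729.
Hence δ^3 > 71800/173729 = 0.41329, and x ↦ x^(1/3) is increasing on (0,∞).
δ > (71800/173729)^(1/3) ≈ 0.745.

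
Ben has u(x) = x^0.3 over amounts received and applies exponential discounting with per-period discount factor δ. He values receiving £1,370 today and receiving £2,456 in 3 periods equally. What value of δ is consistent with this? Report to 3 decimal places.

δ ≈ 0.943

Indifference means u(1370) = δ^3 · u(2456), so δ^3 = u(1370)/u(2456).
Since u(x) = x^0.3, δ^3 = (1370/2456)^0.3 = 0.55782^0.3 = 0.83936.
Hence δ = (0.83936)^(1/3) = 0.94330.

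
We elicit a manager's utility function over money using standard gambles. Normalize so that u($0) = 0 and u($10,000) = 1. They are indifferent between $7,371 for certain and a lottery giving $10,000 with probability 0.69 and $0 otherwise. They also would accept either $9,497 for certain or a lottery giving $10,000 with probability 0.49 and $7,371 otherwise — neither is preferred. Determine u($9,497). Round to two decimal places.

From the first indifference, u($7,371) = 0.69·u($10,000) + 0.31·u($0) = 0.69·1 + 0.31·0 = 0.69.
Then u($9,497) = 0.49·u($10,000) + 0.51·u($7,371) = 0.49·1.00 + 0.51·0.69 = 0.8419.

0.84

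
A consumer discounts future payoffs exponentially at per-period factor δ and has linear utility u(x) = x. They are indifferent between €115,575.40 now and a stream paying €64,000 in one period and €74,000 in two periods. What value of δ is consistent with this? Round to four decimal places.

Present value of the stream is 64000·δ + 74000·δ². Indifference gives 64000δ + 74000δ² = 115575.40.
That is, 74000δ² + 64000δ − 115575.40 = 0, a quadratic in δ.
The positive root is δ = [−64000 + √(64000² + 4·74000·115575.40)] / (2·74000) = (−64000 + 195720.000)/148000 ≈ 0.8900.

δ ≈ 0.8900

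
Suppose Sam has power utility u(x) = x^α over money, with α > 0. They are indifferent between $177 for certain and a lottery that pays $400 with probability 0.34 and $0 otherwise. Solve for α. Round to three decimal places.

The lottery's expected utility is 0.34·u(400) + 0.66·u(0) = 0.34·400^α (since u(0) = 0 for α > 0).
Setting u(177) equal to that: 177^α = 0.34·400^α ⇒ (177/400)^α = 0.34.
Taking logs: α·ln(177/400) = ln(0.34), so α = -1.078810 / -0.815315 ≈ 1.323.

α ≈ 1.323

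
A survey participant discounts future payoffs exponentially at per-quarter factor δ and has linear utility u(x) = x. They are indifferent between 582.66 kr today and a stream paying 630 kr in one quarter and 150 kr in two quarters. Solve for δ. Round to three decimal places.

Present value of the stream is 630·δ + 150·δ². Indifference gives 630δ + 150δ² = 582.66.
That is, 150δ² + 630δ − 582.66 = 0, a quadratic in δ.
The positive root is δ = [−630 + √(630² + 4·150·582.66)] / (2·150) = (−630 + 864.000)/300 ≈ 0.780.

δ ≈ 0.780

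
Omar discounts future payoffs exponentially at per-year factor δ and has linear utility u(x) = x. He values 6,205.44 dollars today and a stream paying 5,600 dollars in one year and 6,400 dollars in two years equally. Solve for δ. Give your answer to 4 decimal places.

δ ≈ 0.6400

Present value of the stream is 5600·δ + 6400·δ². Indifference gives 5600δ + 6400δ² = 6205.44.
That is, 6400δ² + 5600δ − 6205.44 = 0, a quadratic in δ.
By the quadratic formula (taking the positive root), δ = (−5600 + √190219264.00) / 12800 ≈ 0.6400.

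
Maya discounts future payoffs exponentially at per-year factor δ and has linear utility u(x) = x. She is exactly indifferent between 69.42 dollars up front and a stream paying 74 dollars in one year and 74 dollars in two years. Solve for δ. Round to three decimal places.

Present value of the stream is 74·δ + 74·δ². Indifference gives 74δ + 74δ² = 69.42.
Rearranged: 74δ² + 74δ − 69.42 = 0.
The positive root is δ = [−74 + √(74² + 4·74·69.42)] / (2·74) = (−74 + 161.321)/148 ≈ 0.590.

δ ≈ 0.590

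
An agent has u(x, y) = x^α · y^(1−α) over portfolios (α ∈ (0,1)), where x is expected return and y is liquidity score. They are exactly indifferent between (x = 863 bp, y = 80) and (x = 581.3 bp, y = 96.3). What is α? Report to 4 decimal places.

Indifference: 863^α · 80^(1−α) = 581.3^α · 96.3^(1−α).
Taking logs: α·ln 863 + (1−α)·ln 80 = α·ln 581.3 + (1−α)·ln 96.3, i.e. α·0.3951477 = (1−α)·0.1854417.
So α/(1−α) = (0.1854417)/(0.3951477) = 0.4692972, and α = 0.4692972/1.4692972 ≈ 0.3194.

α ≈ 0.3194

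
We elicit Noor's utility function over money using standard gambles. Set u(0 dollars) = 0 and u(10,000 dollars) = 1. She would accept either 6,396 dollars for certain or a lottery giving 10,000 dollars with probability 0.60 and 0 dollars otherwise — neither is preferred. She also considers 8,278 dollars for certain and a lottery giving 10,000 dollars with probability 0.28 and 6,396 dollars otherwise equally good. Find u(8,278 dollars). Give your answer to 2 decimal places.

0.71

First, u(6,396 dollars) = 0.60·u(10,000 dollars) + 0.40·u(0 dollars) = 0.60.
Chaining: u(8,278 dollars) = 0.28·1.00 + 0.72·0.60 = 0.7120.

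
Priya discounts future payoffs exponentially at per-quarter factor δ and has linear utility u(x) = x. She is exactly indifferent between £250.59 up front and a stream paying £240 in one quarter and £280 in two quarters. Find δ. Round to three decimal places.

Present value of the stream is 240·δ + 280·δ². Indifference gives 240δ + 280δ² = 250.59.
So 280δ² + 240δ − 250.59 = 0.
The positive root is δ = [−240 + √(240² + 4·280·250.59)] / (2·280) = (−240 + 581.602)/560 ≈ 0.610.

δ ≈ 0.610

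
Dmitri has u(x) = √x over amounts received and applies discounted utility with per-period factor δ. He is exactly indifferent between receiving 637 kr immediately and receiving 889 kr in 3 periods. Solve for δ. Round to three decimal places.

Indifference means u(637) = δ^3 · u(889), so δ^3 = u(637)/u(889).
Since u(x) = √x, δ^3 = √(637/889) = 0.84648.
Hence δ = (0.84648)^(1/3) = 0.94596.

δ ≈ 0.946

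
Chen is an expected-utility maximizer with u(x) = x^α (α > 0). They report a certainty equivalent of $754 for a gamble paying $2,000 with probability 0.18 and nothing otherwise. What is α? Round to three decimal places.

Since u(0) = 0, the lottery's EU is 0.18·2000^α.
Setting u(754) equal to that: 754^α = 0.18·2000^α ⇒ (754/2000)^α = 0.18.
Taking logs: α·ln(754/2000) = ln(0.18), so α = -1.714798 / -0.975510 ≈ 1.758.

α ≈ 1.758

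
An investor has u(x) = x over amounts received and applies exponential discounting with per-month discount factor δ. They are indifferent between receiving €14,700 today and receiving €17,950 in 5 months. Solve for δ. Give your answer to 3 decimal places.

Equating discounted utilities: u(14700) = δ^5·u(17950) ⇒ δ^5 = u(14700)/u(17950).
With u(x) = x: δ^5 = 14700/17950 = 0.81894.
Taking the 5th root: δ = 0.81894^(1/5) ≈ 0.961.

δ ≈ 0.961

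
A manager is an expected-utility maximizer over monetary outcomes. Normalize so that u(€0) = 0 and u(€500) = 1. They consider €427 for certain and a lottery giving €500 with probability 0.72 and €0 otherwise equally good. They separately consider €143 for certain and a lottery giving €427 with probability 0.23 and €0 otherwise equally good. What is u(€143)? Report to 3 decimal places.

From the first indifference, u(€427) = 0.72·u(€500) + 0.28·u(€0) = 0.72·1 + 0.28·0 = 0.72.
Then u(€143) = 0.23·u(€427) + 0.77·u(€0) = 0.23·0.72 + 0.77·0.00 = 0.1656.

0.166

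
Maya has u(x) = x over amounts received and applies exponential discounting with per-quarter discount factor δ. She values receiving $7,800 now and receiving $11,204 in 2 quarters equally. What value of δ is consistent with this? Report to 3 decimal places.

Equating discounted utilities: u(7800) = δ^2·u(11204) ⇒ δ^2 = u(7800)/u(11204).
With u(x) = x: δ^2 = 7800/11204 = 0.69618.
Hence δ = (0.69618)^(1/2) = 0.83437.

δ ≈ 0.834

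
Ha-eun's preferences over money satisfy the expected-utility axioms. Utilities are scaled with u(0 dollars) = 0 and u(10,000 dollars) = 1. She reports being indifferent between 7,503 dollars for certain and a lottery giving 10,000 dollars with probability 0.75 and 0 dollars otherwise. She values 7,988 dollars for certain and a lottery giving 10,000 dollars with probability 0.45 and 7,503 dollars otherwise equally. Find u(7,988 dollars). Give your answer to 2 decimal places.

The first gamble pins u(7,503 dollars): it must equal 0.75·1 + 0.25·0 = 0.75.
The second indifference gives u(7,988 dollars) = 0.45·u(10,000 dollars) + 0.55·u(7,503 dollars) = 0.45·1.00 + 0.55·0.75 = 0.8625.

0.86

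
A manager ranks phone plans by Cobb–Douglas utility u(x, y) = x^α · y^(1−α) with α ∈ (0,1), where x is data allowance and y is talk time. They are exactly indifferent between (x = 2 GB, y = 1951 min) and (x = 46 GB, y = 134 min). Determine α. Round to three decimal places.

The Cobb–Douglas utilities coincide, so 2^α·1951^(1−α) = 46^α·134^(1−α).
(2/46)^α = (134/1951)^(1−α); take logs: α·ln(2/46) = (1−α)·ln(134/1951), i.e. α·-3.135494 = (1−α)·-2.678258.
So α/(1−α) = (-2.678258)/(-3.135494) = 0.854174, and α = 0.854174/1.854174 ≈ 0.461.

α ≈ 0.461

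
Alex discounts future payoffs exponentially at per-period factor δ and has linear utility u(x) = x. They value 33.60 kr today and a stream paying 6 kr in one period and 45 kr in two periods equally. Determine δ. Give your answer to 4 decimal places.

δ ≈ 0.8000

Equating present values: 33.60 = 6δ + 45δ².
That is, 45δ² + 6δ − 33.60 = 0, a quadratic in δ.
By the quadratic formula (taking the positive root), δ = (−6 + √6084.00) / 90 ≈ 0.8000.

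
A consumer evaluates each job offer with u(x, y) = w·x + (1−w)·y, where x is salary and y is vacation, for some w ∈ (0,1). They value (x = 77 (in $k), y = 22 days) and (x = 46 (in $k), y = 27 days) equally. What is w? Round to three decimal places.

Equating utilities: w·77 + (1−w)·22 = w·46 + (1−w)·27.
w·(77−46) = (1−w)·(27−22), i.e. w·31 = (1−w)·5.
Hence w = 5/(31+5) = 5/36 = 0.139.

w = 0.139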